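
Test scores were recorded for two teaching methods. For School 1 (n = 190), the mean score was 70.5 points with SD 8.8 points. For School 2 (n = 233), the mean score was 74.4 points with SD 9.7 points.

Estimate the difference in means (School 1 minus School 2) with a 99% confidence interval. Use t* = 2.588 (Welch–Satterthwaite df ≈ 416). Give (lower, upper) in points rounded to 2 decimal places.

(-6.23, -1.57)

Standard errors of each mean: 8.8/√190 = 0.6384 and 9.7/√233 = 0.6355.
SE(x̄₁ − x̄₂) = √(0.6384² + 0.6355²) = 0.9008 for independent samples with unequal variances.
With t* = 2.588, the margin is 2.588 × 0.9008 = 2.3313.
x̄₁ − x̄₂ = 70.5 − 74.4 = -3.9000; the interval is -3.9000 ± 2.3313 = (-6.23, -1.57).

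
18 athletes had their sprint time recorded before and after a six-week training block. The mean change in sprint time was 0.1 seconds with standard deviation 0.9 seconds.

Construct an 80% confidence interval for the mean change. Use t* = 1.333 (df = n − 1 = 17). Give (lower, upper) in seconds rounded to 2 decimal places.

Paired design: SE = s_d/√n = 0.9/√18 = 0.2121.
t* = 1.333; margin of error = 1.333 × 0.2121 = 0.2827.
0.1 ± 0.2827 → (-0.18, 0.38).

(-0.18, 0.38)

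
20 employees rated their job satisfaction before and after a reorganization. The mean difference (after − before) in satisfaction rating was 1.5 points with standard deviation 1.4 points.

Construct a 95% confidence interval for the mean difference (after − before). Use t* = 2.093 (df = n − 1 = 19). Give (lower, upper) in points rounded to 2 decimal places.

(0.84, 2.16)

Paired design: SE = s_d/√n = 1.4/√20 = 0.3130.
t* = 2.093; margin of error = 2.093 × 0.3130 = 0.6551.
1.5 ± 0.6551 → (0.84, 2.16).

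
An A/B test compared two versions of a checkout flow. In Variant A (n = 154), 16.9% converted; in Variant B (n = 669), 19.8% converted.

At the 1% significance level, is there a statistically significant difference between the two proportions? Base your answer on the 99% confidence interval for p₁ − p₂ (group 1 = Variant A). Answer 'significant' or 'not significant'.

SE₁ = √(p̂₁(1−p̂₁)/n₁) = √(0.1690·0.8310/154) = 0.03020; SE₂ = √(0.1980·0.8020/669) = 0.01541.
Independent samples: SE of the difference = √(SE₁² + SE₂²) = √(0.00091204 + 0.0002374681) = 0.03390.
z* for 99% confidence is 2.576, so the margin of error is 2.576 × 0.03390 = 0.08733.
Point estimate p̂₁ − p̂₂ = 0.1690 − 0.1980 = -0.0290.
-0.0290 ± 0.08733 → (-0.11633, 0.05833).
The interval (-0.11633, 0.05833) contains 0, so the difference is not significant.

not significant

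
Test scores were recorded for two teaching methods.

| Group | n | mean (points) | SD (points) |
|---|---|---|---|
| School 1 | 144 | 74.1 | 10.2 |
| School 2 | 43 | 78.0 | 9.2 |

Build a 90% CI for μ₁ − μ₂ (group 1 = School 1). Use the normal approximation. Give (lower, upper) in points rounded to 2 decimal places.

Per-group SEs: s₁/√n₁ = 10.2/√144 = 0.8500, s₂/√n₂ = 9.2/√43 = 1.4030.
Unpooled SE of the difference: √(0.7225 + 1.968409) = 1.6404.
Margin of error = z* · SE = 1.645 × 1.6404 = 2.6985.
x̄₁ − x̄₂ = 74.1 − 78.0 = -3.9000.
CI: -3.9000 ± 2.6985 = (-6.60, -1.20).

(-6.60, -1.20)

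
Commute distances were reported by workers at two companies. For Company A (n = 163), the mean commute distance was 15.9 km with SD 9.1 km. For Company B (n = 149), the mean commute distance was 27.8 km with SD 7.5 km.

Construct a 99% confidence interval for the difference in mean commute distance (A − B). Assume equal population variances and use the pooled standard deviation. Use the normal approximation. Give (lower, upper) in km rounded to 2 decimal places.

(-14.35, -9.45)

s_p = √[((n₁−1)s₁² + (n₂−1)s₂²)/(n₁+n₂−2)] = √[(162·9.1² + 148·7.5²)/310] = 8.3744.
SE = 8.3744·√(1/163 + 1/149) = 0.9492.
With z* = 2.576, margin = 2.576 × 0.9492 = 2.4451.
x̄₁ − x̄₂ = 15.9 − 27.8 = -11.9000; interval -11.9000 ± 2.4451 = (-14.35, -9.45).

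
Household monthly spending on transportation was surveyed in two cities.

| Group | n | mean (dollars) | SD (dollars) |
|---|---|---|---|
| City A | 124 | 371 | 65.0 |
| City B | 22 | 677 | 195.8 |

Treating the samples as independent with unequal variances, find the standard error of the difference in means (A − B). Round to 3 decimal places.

42.151

SE₁ = s₁/√n₁ = 65.0/√124 = 5.8372; SE₂ = 195.8/√22 = 41.7447.
Independent samples, unequal variances: SE_diff = √(SE₁² + SE₂²) = √(34.07290384 + 1742.61997809) = 42.1508.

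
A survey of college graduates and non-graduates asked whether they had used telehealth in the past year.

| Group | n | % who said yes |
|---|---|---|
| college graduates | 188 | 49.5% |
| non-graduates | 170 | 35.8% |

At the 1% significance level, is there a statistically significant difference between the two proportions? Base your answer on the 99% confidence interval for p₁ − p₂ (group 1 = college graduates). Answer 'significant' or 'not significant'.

significant

Each SE is √(p̂(1−p̂)/n): √(0.4950·0.5050/188) = 0.03646 and √(0.3580·0.6420/170) = 0.03677.
SE(p̂₁ − p̂₂) = √(SE₁² + SE₂²) = √(0.0013293316 + 0.0013520329) = 0.05178, since the two samples are independent.
At 99% confidence z* = 2.576; margin = 2.576 × 0.05178 = 0.13339.
The difference is 0.4950 − 0.3580 = 0.1370, so the interval is 0.1370 ± 0.13339 = (0.00361, 0.27039).
The interval (0.00361, 0.27039) does not contain 0, so the difference is significant.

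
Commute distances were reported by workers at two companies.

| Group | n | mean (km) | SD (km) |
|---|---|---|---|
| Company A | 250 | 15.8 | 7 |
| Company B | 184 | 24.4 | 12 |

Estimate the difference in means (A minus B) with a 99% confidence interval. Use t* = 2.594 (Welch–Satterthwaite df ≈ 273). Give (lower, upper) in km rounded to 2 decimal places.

Per-group SEs: s₁/√n₁ = 7/√250 = 0.4427, s₂/√n₂ = 12/√184 = 0.8847.
Unpooled SE of the difference: √(0.19598329 + 0.78269409) = 0.9893.
Margin of error = t* · SE = 2.594 × 0.9893 = 2.5662.
x̄₁ − x̄₂ = 15.8 − 24.4 = -8.6000.
CI: -8.6000 ± 2.5662 = (-11.17, -6.03).

(-11.17, -6.03)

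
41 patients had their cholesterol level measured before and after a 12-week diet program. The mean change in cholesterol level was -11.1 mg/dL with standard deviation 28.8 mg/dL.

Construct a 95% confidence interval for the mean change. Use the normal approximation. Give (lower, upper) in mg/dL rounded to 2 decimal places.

(-19.92, -2.28)

This is a matched-pairs design, so SE = s_d/√n = 28.8/√41 = 4.4978.
Margin = 1.960 × 4.4978 = 8.8157; the interval is -11.1 ± 8.8157 = (-19.92, -2.28).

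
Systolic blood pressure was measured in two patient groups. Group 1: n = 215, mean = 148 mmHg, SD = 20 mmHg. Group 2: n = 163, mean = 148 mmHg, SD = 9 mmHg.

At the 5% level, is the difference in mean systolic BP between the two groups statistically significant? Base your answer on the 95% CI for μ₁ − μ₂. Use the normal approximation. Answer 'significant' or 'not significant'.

Per-group SEs: s₁/√n₁ = 20/√215 = 1.3640, s₂/√n₂ = 9/√163 = 0.7049.
Unpooled SE of the difference: √(1.860496 + 0.49688401) = 1.5354.
Margin of error = z* · SE = 1.960 × 1.5354 = 3.0094.
x̄₁ − x̄₂ = 148 − 148 = 0.0000.
CI: 0.0000 ± 3.0094 = (-3.0094, 3.0094).
The interval (-3.0094, 3.0094) contains 0, so the difference is not significant.

not significant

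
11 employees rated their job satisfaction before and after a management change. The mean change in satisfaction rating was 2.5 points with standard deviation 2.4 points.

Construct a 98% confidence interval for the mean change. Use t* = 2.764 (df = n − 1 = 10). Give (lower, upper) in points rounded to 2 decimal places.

(0.50, 4.50)

Paired design: SE = s_d/√n = 2.4/√11 = 0.7236.
t* = 2.764; margin of error = 2.764 × 0.7236 = 2.0000.
2.5 ± 2.0000 → (0.50, 4.50).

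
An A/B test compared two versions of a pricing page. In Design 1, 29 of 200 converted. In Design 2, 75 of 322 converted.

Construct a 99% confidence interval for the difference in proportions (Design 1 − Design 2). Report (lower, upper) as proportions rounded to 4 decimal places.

(-0.1762, 0.0004)

p̂₁ = 29/200 = 0.1450 and p̂₂ = 75/322 = 0.2329.
SE₁ = √(p̂₁(1−p̂₁)/n₁) = √(0.1450·0.8550/200) = 0.02490; SE₂ = √(0.2329·0.7671/322) = 0.02355.
Independent samples: SE of the difference = √(SE₁² + SE₂²) = √(0.00062001 + 0.0005546025) = 0.03427.
z* for 99% confidence is 2.576, so the margin of error is 2.576 × 0.03427 = 0.08828.
Point estimate p̂₁ − p̂₂ = 0.1450 − 0.2329 = -0.0879.
-0.0879 ± 0.08828 → (-0.1762, 0.0004).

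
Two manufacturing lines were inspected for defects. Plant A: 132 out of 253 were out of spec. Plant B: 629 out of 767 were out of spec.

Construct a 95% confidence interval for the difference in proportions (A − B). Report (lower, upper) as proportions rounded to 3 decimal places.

First, p̂₁ = 132/253 = 0.5217; p̂₂ = 629/767 = 0.8201.
The two standard errors are √(0.5217×0.4783/253) = 0.03141 and √(0.8201×0.1799/767) = 0.01387.
Because the samples are independent, SE_diff = √(0.03141² + 0.01387²) = 0.03434.
Using z* = 1.960 for 95%, ME = 1.960 × 0.03434 = 0.06731.
p̂₁ − p̂₂ = -0.2984; interval -0.2984 ± 0.06731 gives (-0.366, -0.231).

(-0.366, -0.231)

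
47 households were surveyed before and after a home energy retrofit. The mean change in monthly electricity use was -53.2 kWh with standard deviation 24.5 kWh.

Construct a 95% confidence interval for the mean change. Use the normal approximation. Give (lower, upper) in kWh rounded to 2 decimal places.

This is a matched-pairs design, so SE = s_d/√n = 24.5/√47 = 3.5737.
Margin = 1.960 × 3.5737 = 7.0045; the interval is -53.2 ± 7.0045 = (-60.20, -46.20).

(-60.20, -46.20)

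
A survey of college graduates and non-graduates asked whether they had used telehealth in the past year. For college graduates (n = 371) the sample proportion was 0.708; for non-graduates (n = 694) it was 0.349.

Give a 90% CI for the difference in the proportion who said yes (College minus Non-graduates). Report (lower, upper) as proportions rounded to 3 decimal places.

SE₁ = √(p̂₁(1−p̂₁)/n₁) = √(0.7080·0.2920/371) = 0.02361; SE₂ = √(0.3490·0.6510/694) = 0.01809.
Independent samples: SE of the difference = √(SE₁² + SE₂²) = √(0.0005574321 + 0.0003272481) = 0.02974.
z* for 90% confidence is 1.645, so the margin of error is 1.645 × 0.02974 = 0.04892.
Point estimate p̂₁ − p̂₂ = 0.7080 − 0.3490 = 0.3590.
0.3590 ± 0.04892 → (0.310, 0.408).

(0.310, 0.408)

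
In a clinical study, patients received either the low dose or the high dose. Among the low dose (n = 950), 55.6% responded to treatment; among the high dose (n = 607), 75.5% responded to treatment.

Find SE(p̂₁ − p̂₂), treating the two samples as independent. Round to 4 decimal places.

The two standard errors are √(0.5560×0.4440/950) = 0.01612 and √(0.7550×0.2450/607) = 0.01746.
Because the samples are independent, SE_diff = √(0.01612² + 0.01746²) = 0.02376.

0.0238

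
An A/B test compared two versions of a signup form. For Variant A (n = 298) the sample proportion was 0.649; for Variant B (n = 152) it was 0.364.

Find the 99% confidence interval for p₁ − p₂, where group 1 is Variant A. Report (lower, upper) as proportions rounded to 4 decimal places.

(0.1618, 0.4082)

SE₁ = √(p̂₁(1−p̂₁)/n₁) = √(0.6490·0.3510/298) = 0.02765; SE₂ = √(0.3640·0.6360/152) = 0.03903.
Independent samples: SE of the difference = √(SE₁² + SE₂²) = √(0.0007645225 + 0.0015233409) = 0.04783.
z* for 99% confidence is 2.576, so the margin of error is 2.576 × 0.04783 = 0.12321.
Point estimate p̂₁ − p̂₂ = 0.6490 − 0.3640 = 0.2850.
0.2850 ± 0.12321 → (0.1618, 0.4082).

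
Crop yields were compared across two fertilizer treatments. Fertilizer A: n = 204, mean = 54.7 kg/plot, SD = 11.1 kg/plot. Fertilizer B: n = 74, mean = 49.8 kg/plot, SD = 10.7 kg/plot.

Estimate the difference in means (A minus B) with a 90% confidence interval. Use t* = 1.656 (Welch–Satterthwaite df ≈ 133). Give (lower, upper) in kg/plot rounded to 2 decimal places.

(2.47, 7.33)

Per-group SEs: s₁/√n₁ = 11.1/√204 = 0.7772, s₂/√n₂ = 10.7/√74 = 1.2438.
Unpooled SE of the difference: √(0.60403984 + 1.54703844) = 1.4667.
Margin of error = t* · SE = 1.656 × 1.4667 = 2.4289.
x̄₁ − x̄₂ = 54.7 − 49.8 = 4.9000.
CI: 4.9000 ± 2.4289 = (2.47, 7.33).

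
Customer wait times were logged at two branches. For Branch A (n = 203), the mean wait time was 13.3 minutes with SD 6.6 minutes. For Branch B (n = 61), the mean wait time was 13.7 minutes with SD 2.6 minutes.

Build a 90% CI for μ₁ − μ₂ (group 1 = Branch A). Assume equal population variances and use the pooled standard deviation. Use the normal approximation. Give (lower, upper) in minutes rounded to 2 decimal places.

(-1.82, 1.02)

Pooled variance s_p² = [202·6.6² + 60·2.6²] / (203+61−2) = 35.1325, so s_p = 5.9273.
SE_diff = s_p·√(1/n₁ + 1/n₂) = 5.9273·√(1/203 + 1/61) = 0.8655.
z* = 1.645; margin = 1.645 × 0.8655 = 1.4237.
Difference = 13.3 − 13.7 = -0.4000.
-0.4000 ± 1.4237 → (-1.82, 1.02).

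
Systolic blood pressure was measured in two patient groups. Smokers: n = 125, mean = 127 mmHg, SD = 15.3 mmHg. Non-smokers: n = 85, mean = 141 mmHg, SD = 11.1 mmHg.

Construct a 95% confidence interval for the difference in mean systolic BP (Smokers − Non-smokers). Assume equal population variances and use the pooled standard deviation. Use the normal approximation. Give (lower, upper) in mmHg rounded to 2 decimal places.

s_p = √[((n₁−1)s₁² + (n₂−1)s₂²)/(n₁+n₂−2)] = √[(124·15.3² + 84·11.1²)/208] = 13.7591.
SE = 13.7591·√(1/125 + 1/85) = 1.9344.
With z* = 1.960, margin = 1.960 × 1.9344 = 3.7914.
x̄₁ − x̄₂ = 127 − 141 = -14.0000; interval -14.0000 ± 3.7914 = (-17.79, -10.21).

(-17.79, -10.21)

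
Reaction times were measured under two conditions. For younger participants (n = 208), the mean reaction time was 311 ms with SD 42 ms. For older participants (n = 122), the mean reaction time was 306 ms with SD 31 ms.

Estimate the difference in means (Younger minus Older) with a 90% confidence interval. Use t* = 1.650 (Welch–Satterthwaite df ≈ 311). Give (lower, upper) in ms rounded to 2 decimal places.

(-1.67, 11.67)

Per-group SEs: s₁/√n₁ = 42/√208 = 2.9122, s₂/√n₂ = 31/√122 = 2.8066.
Unpooled SE of the difference: √(8.48090884 + 7.87700356) = 4.0445.
Margin of error = t* · SE = 1.650 × 4.0445 = 6.6734.
x̄₁ − x̄₂ = 311 − 306 = 5.0000.
CI: 5.0000 ± 6.6734 = (-1.67, 11.67).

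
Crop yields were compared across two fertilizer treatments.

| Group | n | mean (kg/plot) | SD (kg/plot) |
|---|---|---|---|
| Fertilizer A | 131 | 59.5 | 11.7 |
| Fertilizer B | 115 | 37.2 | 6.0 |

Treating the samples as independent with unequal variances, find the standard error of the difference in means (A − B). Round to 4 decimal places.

Per-group SEs: s₁/√n₁ = 11.7/√131 = 1.0222, s₂/√n₂ = 6.0/√115 = 0.5595.
Unpooled SE of the difference: √(1.04489284 + 0.31304025) = 1.1653.

1.1653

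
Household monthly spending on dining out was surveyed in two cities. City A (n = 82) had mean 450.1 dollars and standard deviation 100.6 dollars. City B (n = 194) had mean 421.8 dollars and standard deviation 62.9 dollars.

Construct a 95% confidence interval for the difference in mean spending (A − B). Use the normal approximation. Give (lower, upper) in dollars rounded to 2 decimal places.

SE₁ = s₁/√n₁ = 100.6/√82 = 11.1094; SE₂ = 62.9/√194 = 4.5160.
Independent samples, unequal variances: SE_diff = √(SE₁² + SE₂²) = √(123.41876836 + 20.394256) = 11.9922.
z* = 1.960, so margin of error = 1.960 × 11.9922 = 23.5047.
Difference in means = 450.1 − 421.8 = 28.3000.
28.3000 ± 23.5047 → (4.80, 51.80).

(4.80, 51.80)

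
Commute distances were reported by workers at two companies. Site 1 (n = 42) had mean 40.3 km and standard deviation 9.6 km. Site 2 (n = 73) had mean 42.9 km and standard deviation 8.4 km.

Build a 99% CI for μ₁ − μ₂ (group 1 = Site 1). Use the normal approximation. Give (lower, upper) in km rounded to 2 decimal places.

Standard errors of each mean: 9.6/√42 = 1.4813 and 8.4/√73 = 0.9831.
SE(x̄₁ − x̄₂) = √(1.4813² + 0.9831²) = 1.7778 for independent samples with unequal variances.
With z* = 2.576, the margin is 2.576 × 1.7778 = 4.5796.
x̄₁ − x̄₂ = 40.3 − 42.9 = -2.6000; the interval is -2.6000 ± 4.5796 = (-7.18, 1.98).

(-7.18, 1.98)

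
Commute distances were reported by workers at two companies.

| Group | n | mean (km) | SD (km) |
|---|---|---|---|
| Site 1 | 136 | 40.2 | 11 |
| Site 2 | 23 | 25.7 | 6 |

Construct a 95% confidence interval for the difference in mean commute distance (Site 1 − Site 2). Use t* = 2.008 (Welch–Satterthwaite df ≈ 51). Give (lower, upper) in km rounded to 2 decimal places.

(11.35, 17.65)

Standard errors of each mean: 11/√136 = 0.9432 and 6/√23 = 1.2511.
SE(x̄₁ − x̄₂) = √(0.9432² + 1.2511²) = 1.5668 for independent samples with unequal variances.
With t* = 2.008, the margin is 2.008 × 1.5668 = 3.1461.
x̄₁ − x̄₂ = 40.2 − 25.7 = 14.5000; the interval is 14.5000 ± 3.1461 = (11.35, 17.65).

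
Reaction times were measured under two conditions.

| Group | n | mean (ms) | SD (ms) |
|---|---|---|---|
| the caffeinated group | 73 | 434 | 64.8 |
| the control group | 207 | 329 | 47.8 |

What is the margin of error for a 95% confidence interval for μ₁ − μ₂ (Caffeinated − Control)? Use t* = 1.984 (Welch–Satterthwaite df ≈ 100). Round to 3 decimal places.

16.428

Standard errors of each mean: 64.8/√73 = 7.5843 and 47.8/√207 = 3.3223.
SE(x̄₁ − x̄₂) = √(7.5843² + 3.3223²) = 8.2801 for independent samples with unequal variances.
With t* = 1.984, the margin is 1.984 × 8.2801 = 16.4277.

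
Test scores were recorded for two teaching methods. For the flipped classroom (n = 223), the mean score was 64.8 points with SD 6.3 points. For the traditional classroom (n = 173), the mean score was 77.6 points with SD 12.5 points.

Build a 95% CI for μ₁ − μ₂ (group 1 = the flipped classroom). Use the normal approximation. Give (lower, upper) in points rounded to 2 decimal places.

SE₁ = s₁/√n₁ = 6.3/√223 = 0.4219; SE₂ = 12.5/√173 = 0.9504.
Independent samples, unequal variances: SE_diff = √(SE₁² + SE₂²) = √(0.17799961 + 0.90326016) = 1.0398.
z* = 1.960, so margin of error = 1.960 × 1.0398 = 2.0380.
Difference in means = 64.8 − 77.6 = -12.8000.
-12.8000 ± 2.0380 → (-14.84, -10.76).

(-14.84, -10.76)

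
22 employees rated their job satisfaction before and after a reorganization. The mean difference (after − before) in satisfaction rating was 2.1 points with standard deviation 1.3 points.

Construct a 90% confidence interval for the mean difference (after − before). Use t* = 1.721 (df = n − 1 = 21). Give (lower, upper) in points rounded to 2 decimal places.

(1.62, 2.58)

Paired design: SE = s_d/√n = 1.3/√22 = 0.2772.
t* = 1.721; margin of error = 1.721 × 0.2772 = 0.4771.
2.1 ± 0.4771 → (1.62, 2.58).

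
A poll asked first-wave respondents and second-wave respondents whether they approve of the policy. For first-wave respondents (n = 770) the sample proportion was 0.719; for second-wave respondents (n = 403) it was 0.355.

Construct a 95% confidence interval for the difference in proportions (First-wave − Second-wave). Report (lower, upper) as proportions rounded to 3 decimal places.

(0.308, 0.420)

SE₁ = √(p̂₁(1−p̂₁)/n₁) = √(0.7190·0.2810/770) = 0.01620; SE₂ = √(0.3550·0.6450/403) = 0.02384.
Independent samples: SE of the difference = √(SE₁² + SE₂²) = √(0.00026244 + 0.0005683456) = 0.02882.
z* for 95% confidence is 1.960, so the margin of error is 1.960 × 0.02882 = 0.05649.
Point estimate p̂₁ − p̂₂ = 0.7190 − 0.3550 = 0.3640.
0.3640 ± 0.05649 → (0.308, 0.420).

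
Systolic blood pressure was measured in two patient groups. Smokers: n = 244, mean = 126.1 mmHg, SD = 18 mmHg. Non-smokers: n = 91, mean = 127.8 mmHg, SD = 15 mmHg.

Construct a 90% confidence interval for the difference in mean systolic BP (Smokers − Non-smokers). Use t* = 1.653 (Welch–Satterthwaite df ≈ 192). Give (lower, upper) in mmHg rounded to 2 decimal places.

(-4.92, 1.52)

Per-group SEs: s₁/√n₁ = 18/√244 = 1.1523, s₂/√n₂ = 15/√91 = 1.5724.
Unpooled SE of the difference: √(1.32779529 + 2.47244176) = 1.9494.
Margin of error = t* · SE = 1.653 × 1.9494 = 3.2224.
x̄₁ − x̄₂ = 126.1 − 127.8 = -1.7000.
CI: -1.7000 ± 3.2224 = (-4.92, 1.52).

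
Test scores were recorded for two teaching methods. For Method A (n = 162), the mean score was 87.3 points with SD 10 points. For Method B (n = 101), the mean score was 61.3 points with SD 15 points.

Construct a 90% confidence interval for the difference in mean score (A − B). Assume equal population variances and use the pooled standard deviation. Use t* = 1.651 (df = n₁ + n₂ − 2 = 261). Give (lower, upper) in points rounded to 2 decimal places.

(23.45, 28.55)

Pooled variance s_p² = [161·10² + 100·15²] / (162+101−2) = 147.8927, so s_p = 12.1611.
SE_diff = s_p·√(1/n₁ + 1/n₂) = 12.1611·√(1/162 + 1/101) = 1.5418.
t* = 1.651; margin = 1.651 × 1.5418 = 2.5455.
Difference = 87.3 − 61.3 = 26.0000.
26.0000 ± 2.5455 → (23.45, 28.55).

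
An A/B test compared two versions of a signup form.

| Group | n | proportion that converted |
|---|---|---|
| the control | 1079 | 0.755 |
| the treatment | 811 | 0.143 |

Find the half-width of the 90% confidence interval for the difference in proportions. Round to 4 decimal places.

The two standard errors are √(0.7550×0.2450/1079) = 0.01309 and √(0.1430×0.8570/811) = 0.01229.
Because the samples are independent, SE_diff = √(0.01309² + 0.01229²) = 0.01796.
Using z* = 1.645 for 90%, ME = 1.645 × 0.01796 = 0.02954.

0.0295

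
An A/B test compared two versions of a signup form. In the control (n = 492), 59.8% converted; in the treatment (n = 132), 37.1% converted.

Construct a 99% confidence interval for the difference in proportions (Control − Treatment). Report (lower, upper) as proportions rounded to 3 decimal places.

(0.105, 0.349)

Each SE is √(p̂(1−p̂)/n): √(0.5980·0.4020/492) = 0.02210 and √(0.3710·0.6290/132) = 0.04205.
SE(p̂₁ − p̂₂) = √(SE₁² + SE₂²) = √(0.00048841 + 0.0017682025) = 0.04750, since the two samples are independent.
At 99% confidence z* = 2.576; margin = 2.576 × 0.04750 = 0.12236.
The difference is 0.5980 − 0.3710 = 0.2270, so the interval is 0.2270 ± 0.12236 = (0.105, 0.349).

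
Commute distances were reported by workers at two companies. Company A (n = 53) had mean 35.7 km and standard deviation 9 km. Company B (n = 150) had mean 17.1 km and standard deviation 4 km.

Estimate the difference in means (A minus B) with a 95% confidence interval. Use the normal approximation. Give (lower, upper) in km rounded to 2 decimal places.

Per-group SEs: s₁/√n₁ = 9/√53 = 1.2362, s₂/√n₂ = 4/√150 = 0.3266.
Unpooled SE of the difference: √(1.52819044 + 0.10666756) = 1.2786.
Margin of error = z* · SE = 1.960 × 1.2786 = 2.5061.
x̄₁ − x̄₂ = 35.7 − 17.1 = 18.6000.
CI: 18.6000 ± 2.5061 = (16.09, 21.11).

(16.09, 21.11)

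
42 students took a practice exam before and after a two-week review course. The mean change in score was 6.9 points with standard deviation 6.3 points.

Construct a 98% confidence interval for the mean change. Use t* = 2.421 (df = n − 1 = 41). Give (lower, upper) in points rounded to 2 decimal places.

This is a matched-pairs design, so SE = s_d/√n = 6.3/√42 = 0.9721.
Margin = 2.421 × 0.9721 = 2.3535; the interval is 6.9 ± 2.3535 = (4.55, 9.25).

(4.55, 9.25)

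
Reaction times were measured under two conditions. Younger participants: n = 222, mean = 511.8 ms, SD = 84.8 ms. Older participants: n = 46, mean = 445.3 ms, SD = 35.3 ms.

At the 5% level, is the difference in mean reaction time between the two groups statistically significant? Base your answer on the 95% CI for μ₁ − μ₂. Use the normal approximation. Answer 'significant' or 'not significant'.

SE₁ = s₁/√n₁ = 84.8/√222 = 5.6914; SE₂ = 35.3/√46 = 5.2047.
Independent samples, unequal variances: SE_diff = √(SE₁² + SE₂²) = √(32.39203396 + 27.08890209) = 7.7124.
z* = 1.960, so margin of error = 1.960 × 7.7124 = 15.1163.
Difference in means = 511.8 − 445.3 = 66.5000.
66.5000 ± 15.1163 → (51.3837, 81.6163).
The interval (51.3837, 81.6163) does not contain 0, so the difference is significant.

significant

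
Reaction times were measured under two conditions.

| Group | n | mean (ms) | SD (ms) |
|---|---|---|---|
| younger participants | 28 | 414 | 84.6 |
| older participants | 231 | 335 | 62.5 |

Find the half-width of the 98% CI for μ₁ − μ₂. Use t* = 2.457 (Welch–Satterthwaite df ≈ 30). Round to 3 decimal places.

40.561

Standard errors of each mean: 84.6/√28 = 15.9879 and 62.5/√231 = 4.1122.
SE(x̄₁ − x̄₂) = √(15.9879² + 4.1122²) = 16.5083 for independent samples with unequal variances.
With t* = 2.457, the margin is 2.457 × 16.5083 = 40.5609.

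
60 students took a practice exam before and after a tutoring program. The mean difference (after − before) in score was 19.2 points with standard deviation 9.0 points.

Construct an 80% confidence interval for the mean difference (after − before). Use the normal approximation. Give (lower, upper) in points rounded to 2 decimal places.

(17.71, 20.69)

Paired design: SE = s_d/√n = 9.0/√60 = 1.1619.
z* = 1.282; margin of error = 1.282 × 1.1619 = 1.4896.
19.2 ± 1.4896 → (17.71, 20.69).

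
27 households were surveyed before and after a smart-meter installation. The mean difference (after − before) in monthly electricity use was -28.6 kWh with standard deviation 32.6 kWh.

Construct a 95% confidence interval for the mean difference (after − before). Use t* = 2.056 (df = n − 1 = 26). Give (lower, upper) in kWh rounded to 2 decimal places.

(-41.50, -15.70)

This is a matched-pairs design, so SE = s_d/√n = 32.6/√27 = 6.2739.
Margin = 2.056 × 6.2739 = 12.8991; the interval is -28.6 ± 12.8991 = (-41.50, -15.70).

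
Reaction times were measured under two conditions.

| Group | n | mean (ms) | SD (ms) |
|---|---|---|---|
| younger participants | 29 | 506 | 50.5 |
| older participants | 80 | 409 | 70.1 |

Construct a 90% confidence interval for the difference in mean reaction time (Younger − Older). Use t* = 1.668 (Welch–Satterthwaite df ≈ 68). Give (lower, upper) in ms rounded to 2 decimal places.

SE₁ = s₁/√n₁ = 50.5/√29 = 9.3776; SE₂ = 70.1/√80 = 7.8374.
Independent samples, unequal variances: SE_diff = √(SE₁² + SE₂²) = √(87.93938176 + 61.42483876) = 12.2215.
t* = 1.668, so margin of error = 1.668 × 12.2215 = 20.3855.
Difference in means = 506 − 409 = 97.0000.
97.0000 ± 20.3855 → (76.61, 117.39).

(76.61, 117.39)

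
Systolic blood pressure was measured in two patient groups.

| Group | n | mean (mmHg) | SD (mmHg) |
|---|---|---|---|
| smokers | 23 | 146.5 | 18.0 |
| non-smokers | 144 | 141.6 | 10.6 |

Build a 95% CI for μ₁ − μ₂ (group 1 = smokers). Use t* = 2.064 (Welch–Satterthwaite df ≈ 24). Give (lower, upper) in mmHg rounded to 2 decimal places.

(-3.06, 12.86)

Standard errors of each mean: 18.0/√23 = 3.7533 and 10.6/√144 = 0.8833.
SE(x̄₁ − x̄₂) = √(3.7533² + 0.8833²) = 3.8558 for independent samples with unequal variances.
With t* = 2.064, the margin is 2.064 × 3.8558 = 7.9584.
x̄₁ − x̄₂ = 146.5 − 141.6 = 4.9000; the interval is 4.9000 ± 7.9584 = (-3.06, 12.86).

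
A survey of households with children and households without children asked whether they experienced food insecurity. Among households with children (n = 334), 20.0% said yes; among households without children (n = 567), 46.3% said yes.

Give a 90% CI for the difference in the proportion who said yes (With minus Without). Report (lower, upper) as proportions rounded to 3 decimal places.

(-0.313, -0.213)

SE₁ = √(p̂₁(1−p̂₁)/n₁) = √(0.2000·0.8000/334) = 0.02189; SE₂ = √(0.4630·0.5370/567) = 0.02094.
Independent samples: SE of the difference = √(SE₁² + SE₂²) = √(0.0004791721 + 0.0004384836) = 0.03029.
z* for 90% confidence is 1.645, so the margin of error is 1.645 × 0.03029 = 0.04983.
Point estimate p̂₁ − p̂₂ = 0.2000 − 0.4630 = -0.2630.
-0.2630 ± 0.04983 → (-0.313, -0.213).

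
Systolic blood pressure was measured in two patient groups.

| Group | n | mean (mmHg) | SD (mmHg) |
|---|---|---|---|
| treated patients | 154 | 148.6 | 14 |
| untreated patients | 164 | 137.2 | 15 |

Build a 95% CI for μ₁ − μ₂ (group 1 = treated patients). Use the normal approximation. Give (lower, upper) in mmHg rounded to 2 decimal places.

(8.21, 14.59)

SE₁ = s₁/√n₁ = 14/√154 = 1.1282; SE₂ = 15/√164 = 1.1713.
Independent samples, unequal variances: SE_diff = √(SE₁² + SE₂²) = √(1.27283524 + 1.37194369) = 1.6263.
z* = 1.960, so margin of error = 1.960 × 1.6263 = 3.1875.
Difference in means = 148.6 − 137.2 = 11.4000.
11.4000 ± 3.1875 → (8.21, 14.59).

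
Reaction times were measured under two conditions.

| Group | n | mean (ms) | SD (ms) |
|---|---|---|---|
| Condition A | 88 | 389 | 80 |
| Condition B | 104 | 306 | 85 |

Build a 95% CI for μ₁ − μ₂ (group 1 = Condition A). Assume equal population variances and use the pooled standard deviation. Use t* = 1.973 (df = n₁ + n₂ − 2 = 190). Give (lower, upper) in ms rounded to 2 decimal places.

(59.35, 106.65)

s_p = √[((n₁−1)s₁² + (n₂−1)s₂²)/(n₁+n₂−2)] = √[(87·80² + 103·85²)/190] = 82.7480.
SE = 82.7480·√(1/88 + 1/104) = 11.9853.
With t* = 1.973, margin = 1.973 × 11.9853 = 23.6470.
x̄₁ − x̄₂ = 389 − 306 = 83.0000; interval 83.0000 ± 23.6470 = (59.35, 106.65).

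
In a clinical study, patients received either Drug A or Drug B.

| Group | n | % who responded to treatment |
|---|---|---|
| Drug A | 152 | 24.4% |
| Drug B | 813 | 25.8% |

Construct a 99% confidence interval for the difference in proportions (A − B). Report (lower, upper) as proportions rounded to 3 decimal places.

The two standard errors are √(0.2440×0.7560/152) = 0.03484 and √(0.2580×0.7420/813) = 0.01534.
Because the samples are independent, SE_diff = √(0.03484² + 0.01534²) = 0.03807.
Using z* = 2.576 for 99%, ME = 2.576 × 0.03807 = 0.09807.
p̂₁ − p̂₂ = -0.0140; interval -0.0140 ± 0.09807 gives (-0.112, 0.084).

(-0.112, 0.084)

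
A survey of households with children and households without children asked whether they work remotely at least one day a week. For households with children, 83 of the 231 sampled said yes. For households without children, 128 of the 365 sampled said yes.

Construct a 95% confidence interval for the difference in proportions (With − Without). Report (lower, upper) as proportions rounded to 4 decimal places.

(-0.0703, 0.0875)

Sample proportions: 83/231 = 0.3593, 128/365 = 0.3507.
Each SE is √(p̂(1−p̂)/n): √(0.3593·0.6407/231) = 0.03157 and √(0.3507·0.6493/365) = 0.02498.
SE(p̂₁ − p̂₂) = √(SE₁² + SE₂²) = √(0.0009966649 + 0.0006240004) = 0.04026, since the two samples are independent.
At 95% confidence z* = 1.960; margin = 1.960 × 0.04026 = 0.07891.
The difference is 0.3593 − 0.3507 = 0.0086, so the interval is 0.0086 ± 0.07891 = (-0.0703, 0.0875).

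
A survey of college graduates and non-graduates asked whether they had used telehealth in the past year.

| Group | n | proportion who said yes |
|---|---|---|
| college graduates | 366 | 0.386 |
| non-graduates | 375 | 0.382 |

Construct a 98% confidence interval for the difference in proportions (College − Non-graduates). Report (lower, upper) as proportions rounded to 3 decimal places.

Each SE is √(p̂(1−p̂)/n): √(0.3860·0.6140/366) = 0.02545 and √(0.3820·0.6180/375) = 0.02509.
SE(p̂₁ − p̂₂) = √(SE₁² + SE₂²) = √(0.0006477025 + 0.0006295081) = 0.03574, since the two samples are independent.
At 98% confidence z* = 2.326; margin = 2.326 × 0.03574 = 0.08313.
The difference is 0.3860 − 0.3820 = 0.0040, so the interval is 0.0040 ± 0.08313 = (-0.079, 0.087).

(-0.079, 0.087)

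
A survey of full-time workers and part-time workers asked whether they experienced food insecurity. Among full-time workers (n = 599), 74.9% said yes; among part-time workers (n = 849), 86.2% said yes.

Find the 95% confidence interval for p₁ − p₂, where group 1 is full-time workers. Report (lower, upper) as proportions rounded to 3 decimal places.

The two standard errors are √(0.7490×0.2510/599) = 0.01772 and √(0.8620×0.1380/849) = 0.01184.
Because the samples are independent, SE_diff = √(0.01772² + 0.01184²) = 0.02131.
Using z* = 1.960 for 95%, ME = 1.960 × 0.02131 = 0.04177.
p̂₁ − p̂₂ = -0.1130; interval -0.1130 ± 0.04177 gives (-0.155, -0.071).

(-0.155, -0.071)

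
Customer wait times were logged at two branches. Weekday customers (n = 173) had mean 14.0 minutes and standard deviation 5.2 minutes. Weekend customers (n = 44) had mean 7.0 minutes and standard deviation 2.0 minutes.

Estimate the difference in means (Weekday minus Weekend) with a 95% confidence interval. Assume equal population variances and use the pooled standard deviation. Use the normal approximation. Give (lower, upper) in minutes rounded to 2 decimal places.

(5.43, 8.57)

Pooled variance s_p² = [172·5.2² + 43·2.0²] / (173+44−2) = 22.4320, so s_p = 4.7362.
SE_diff = s_p·√(1/n₁ + 1/n₂) = 4.7362·√(1/173 + 1/44) = 0.7997.
z* = 1.960; margin = 1.960 × 0.7997 = 1.5674.
Difference = 14.0 − 7.0 = 7.0000.
7.0000 ± 1.5674 → (5.43, 8.57).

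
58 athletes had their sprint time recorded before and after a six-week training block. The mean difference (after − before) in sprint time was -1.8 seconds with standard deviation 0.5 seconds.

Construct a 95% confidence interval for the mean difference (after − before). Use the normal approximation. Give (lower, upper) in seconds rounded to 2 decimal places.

(-1.93, -1.67)

This is a matched-pairs design, so SE = s_d/√n = 0.5/√58 = 0.0657.
Margin = 1.960 × 0.0657 = 0.1288; the interval is -1.8 ± 0.1288 = (-1.93, -1.67).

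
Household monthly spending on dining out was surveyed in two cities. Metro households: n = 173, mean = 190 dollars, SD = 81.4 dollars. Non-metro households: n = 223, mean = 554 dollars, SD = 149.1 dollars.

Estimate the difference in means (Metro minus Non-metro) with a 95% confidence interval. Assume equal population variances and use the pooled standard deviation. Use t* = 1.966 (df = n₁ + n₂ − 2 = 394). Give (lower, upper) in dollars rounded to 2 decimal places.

(-388.73, -339.27)

s_p = √[((n₁−1)s₁² + (n₂−1)s₂²)/(n₁+n₂−2)] = √[(172·81.4² + 222·149.1²)/394] = 124.1714.
SE = 124.1714·√(1/173 + 1/223) = 12.5804.
With t* = 1.966, margin = 1.966 × 12.5804 = 24.7331.
x̄₁ − x̄₂ = 190 − 554 = -364.0000; interval -364.0000 ± 24.7331 = (-388.73, -339.27).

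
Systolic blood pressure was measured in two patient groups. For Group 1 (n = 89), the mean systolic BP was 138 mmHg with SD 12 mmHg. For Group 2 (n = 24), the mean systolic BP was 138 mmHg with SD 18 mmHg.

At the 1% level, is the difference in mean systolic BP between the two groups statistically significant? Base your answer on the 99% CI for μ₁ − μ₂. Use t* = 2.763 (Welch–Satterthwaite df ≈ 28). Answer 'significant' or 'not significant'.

Per-group SEs: s₁/√n₁ = 12/√89 = 1.2720, s₂/√n₂ = 18/√24 = 3.6742.
Unpooled SE of the difference: √(1.617984 + 13.49974564) = 3.8882.
Margin of error = t* · SE = 2.763 × 3.8882 = 10.7431.
x̄₁ − x̄₂ = 138 − 138 = 0.0000.
CI: 0.0000 ± 10.7431 = (-10.7431, 10.7431).
The interval (-10.7431, 10.7431) contains 0, so the difference is not significant.

not significant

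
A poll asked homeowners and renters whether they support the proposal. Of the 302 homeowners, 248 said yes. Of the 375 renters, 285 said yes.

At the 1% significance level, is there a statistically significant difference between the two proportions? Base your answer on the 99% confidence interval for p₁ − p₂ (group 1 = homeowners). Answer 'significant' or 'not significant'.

not significant

p̂₁ = 248/302 = 0.8212 and p̂₂ = 285/375 = 0.7600.
SE₁ = √(p̂₁(1−p̂₁)/n₁) = √(0.8212·0.1788/302) = 0.02205; SE₂ = √(0.7600·0.2400/375) = 0.02205.
Independent samples: SE of the difference = √(SE₁² + SE₂²) = √(0.0004862025 + 0.0004862025) = 0.03118.
z* for 99% confidence is 2.576, so the margin of error is 2.576 × 0.03118 = 0.08032.
Point estimate p̂₁ − p̂₂ = 0.8212 − 0.7600 = 0.0612.
0.0612 ± 0.08032 → (-0.01912, 0.14152).
The interval (-0.01912, 0.14152) contains 0, so the difference is not significant.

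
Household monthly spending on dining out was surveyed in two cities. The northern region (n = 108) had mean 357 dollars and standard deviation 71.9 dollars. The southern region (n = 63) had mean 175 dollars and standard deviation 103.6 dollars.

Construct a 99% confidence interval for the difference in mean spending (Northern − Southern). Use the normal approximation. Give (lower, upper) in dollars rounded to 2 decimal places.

(143.95, 220.05)

Standard errors of each mean: 71.9/√108 = 6.9186 and 103.6/√63 = 13.0524.
SE(x̄₁ − x̄₂) = √(6.9186² + 13.0524²) = 14.7727 for independent samples with unequal variances.
With z* = 2.576, the margin is 2.576 × 14.7727 = 38.0545.
x̄₁ − x̄₂ = 357 − 175 = 182.0000; the interval is 182.0000 ± 38.0545 = (143.95, 220.05).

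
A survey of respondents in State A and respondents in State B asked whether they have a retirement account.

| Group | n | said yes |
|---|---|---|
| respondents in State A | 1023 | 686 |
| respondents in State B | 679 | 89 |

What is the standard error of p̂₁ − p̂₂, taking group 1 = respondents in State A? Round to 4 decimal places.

0.0196

First, p̂₁ = 686/1023 = 0.6706; p̂₂ = 89/679 = 0.1311.
The two standard errors are √(0.6706×0.3294/1023) = 0.01469 and √(0.1311×0.8689/679) = 0.01295.
Because the samples are independent, SE_diff = √(0.01469² + 0.01295²) = 0.01958.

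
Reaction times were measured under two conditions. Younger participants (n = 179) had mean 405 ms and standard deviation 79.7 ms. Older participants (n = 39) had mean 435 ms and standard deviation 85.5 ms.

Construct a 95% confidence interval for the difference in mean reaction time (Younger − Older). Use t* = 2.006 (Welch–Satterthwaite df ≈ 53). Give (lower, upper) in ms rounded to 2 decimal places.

SE₁ = s₁/√n₁ = 79.7/√179 = 5.9571; SE₂ = 85.5/√39 = 13.6910.
Independent samples, unequal variances: SE_diff = √(SE₁² + SE₂²) = √(35.48704041 + 187.443481) = 14.9309.
t* = 2.006, so margin of error = 2.006 × 14.9309 = 29.9514.
Difference in means = 405 − 435 = -30.0000.
-30.0000 ± 29.9514 → (-59.95, -0.05).

(-59.95, -0.05)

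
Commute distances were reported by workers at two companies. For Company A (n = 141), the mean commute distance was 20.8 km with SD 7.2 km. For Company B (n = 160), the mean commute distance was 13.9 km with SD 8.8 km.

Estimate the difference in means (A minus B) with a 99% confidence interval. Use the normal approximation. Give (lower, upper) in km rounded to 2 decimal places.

SE₁ = s₁/√n₁ = 7.2/√141 = 0.6063; SE₂ = 8.8/√160 = 0.6957.
Independent samples, unequal variances: SE_diff = √(SE₁² + SE₂²) = √(0.36759969 + 0.48399849) = 0.9228.
z* = 2.576, so margin of error = 2.576 × 0.9228 = 2.3771.
Difference in means = 20.8 − 13.9 = 6.9000.
6.9000 ± 2.3771 → (4.52, 9.28).

(4.52, 9.28)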